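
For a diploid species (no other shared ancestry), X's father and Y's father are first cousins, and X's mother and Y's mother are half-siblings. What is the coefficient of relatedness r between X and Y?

Wright's path rule: contributions from independent ancestry routes add.
X and Y are related in two ways: second cousins through their fathers (r = 1/32) and half first cousins through their mothers (r = 1/16).
r = 1/32 + 1/16 = 3/32 = 0.09375.

0.09375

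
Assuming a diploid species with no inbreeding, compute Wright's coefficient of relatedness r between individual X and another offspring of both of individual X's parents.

Each parent–offspring link contributes a factor of 1/2, and independent paths through distinct common ancestors add.
Full sibs share both parents — two paths of length 2: r = 2·(1/2)^2 = 1/2.

0.5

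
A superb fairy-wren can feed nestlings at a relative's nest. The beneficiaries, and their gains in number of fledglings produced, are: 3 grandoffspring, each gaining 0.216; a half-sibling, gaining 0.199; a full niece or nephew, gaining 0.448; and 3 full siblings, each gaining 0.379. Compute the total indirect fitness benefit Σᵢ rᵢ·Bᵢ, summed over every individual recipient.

r to a grandoffspring = 0.25 (two parent–offspring links: r = (1/2)^2 = 1/4).
r to a half-sibling = 1/4 (half-sibs share one parent — one path of length 2: r = (1/2)^2 = 1/4).
r to a full niece or nephew = 0.25 (full aunt/uncle↔niece/nephew: two paths of length 3 through the shared grandparent pair: r = 2·(1/2)^3 = 1/4).
r to a full sibling = 0.5 (full sibs share both parents — two paths of length 2: r = 2·(1/2)^2 = 1/2).
Summing one r·B term per recipient: 3·0.25·0.216 + 1·0.25·0.199 + 1·0.25·0.448 + 3·0.5·0.379 = 0.89225.

0.89225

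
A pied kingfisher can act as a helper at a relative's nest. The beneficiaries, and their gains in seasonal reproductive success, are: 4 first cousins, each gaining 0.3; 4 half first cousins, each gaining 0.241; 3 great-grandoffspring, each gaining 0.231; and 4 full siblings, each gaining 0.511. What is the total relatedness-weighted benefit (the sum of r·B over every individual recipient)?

r to a first cousin = 1/8 (first cousins share one grandparent pair — two paths of length 4: r = 2·(1/2)^4 = 1/8).
r to a half first cousin = 0.0625 (half first cousins share one grandparent — one path of length 4: r = (1/2)^4 = 1/16).
r to a great-grandoffspring = 1/8 (three parent–offspring links: r = (1/2)^3 = 1/8).
r to a full sibling = 1/2 (full sibs share both parents — two paths of length 2: r = 2·(1/2)^2 = 1/2).
Summing one r·B term per recipient: 4·0.125·0.3 + 4·0.0625·0.241 + 3·0.125·0.231 + 4·0.5·0.511 = 1.318875.

1.318875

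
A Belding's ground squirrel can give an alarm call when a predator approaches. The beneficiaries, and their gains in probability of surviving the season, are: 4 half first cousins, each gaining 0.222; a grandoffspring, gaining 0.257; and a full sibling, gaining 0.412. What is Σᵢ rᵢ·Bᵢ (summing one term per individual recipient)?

0.32575

r to a half first cousin = 1/16 (half first cousins share one grandparent — one path of length 4: r = (1/2)^4 = 1/16).
r to a grandoffspring = 0.25 (two parent–offspring links: r = (1/2)^2 = 1/4).
r to a full sibling = 1/2 (full sibs share both parents — two paths of length 2: r = 2·(1/2)^2 = 1/2).
Summing one r·B term per recipient: 4·0.0625·0.222 + 1·0.25·0.257 + 1·0.5·0.412 = 0.32575.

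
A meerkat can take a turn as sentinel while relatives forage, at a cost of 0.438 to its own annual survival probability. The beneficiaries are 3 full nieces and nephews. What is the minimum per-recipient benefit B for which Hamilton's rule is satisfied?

r to a full niece or nephew = 0.25 (full aunt/uncle↔niece/nephew: two paths of length 3 through the shared grandparent pair: r = 2·(1/2)^3 = 1/4).
Hamilton's rule with n recipients of equal r: n·r·B > C, so B > C/(n·r) = 0.438/(3·0.25) = 0.584.

0.584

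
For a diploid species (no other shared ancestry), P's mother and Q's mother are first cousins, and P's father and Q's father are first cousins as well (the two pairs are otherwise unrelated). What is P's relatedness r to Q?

Independent pedigree routes through distinct common ancestors add.
P and Q are related in two ways: second cousins through their mothers (r = 1/32) and second cousins through their fathers (r = 1/32).
r = 1/32 + 1/32 = 1/16 = 0.0625.

0.0625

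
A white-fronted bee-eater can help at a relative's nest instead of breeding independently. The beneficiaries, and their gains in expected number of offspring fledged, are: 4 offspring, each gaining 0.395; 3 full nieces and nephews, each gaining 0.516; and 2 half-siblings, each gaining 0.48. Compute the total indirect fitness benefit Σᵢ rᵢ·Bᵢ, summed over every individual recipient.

1.417

r to an offspring = 1/2 (one parent–offspring link: r = (1/2)^1 = 1/2).
r to a full niece or nephew = 1/4 (full aunt/uncle↔niece/nephew: two paths of length 3 through the shared grandparent pair: r = 2·(1/2)^3 = 1/4).
r to a half-sibling = 1/4 (half-sibs share one parent — one path of length 2: r = (1/2)^2 = 1/4).
Summing one r·B term per recipient: 4·0.5·0.395 + 3·0.25·0.516 + 2·0.25·0.48 = 1.417.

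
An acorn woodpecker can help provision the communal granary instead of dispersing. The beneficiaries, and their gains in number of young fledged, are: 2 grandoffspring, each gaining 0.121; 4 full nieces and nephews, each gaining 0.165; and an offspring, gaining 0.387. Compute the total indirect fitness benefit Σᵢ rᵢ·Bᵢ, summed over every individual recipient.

r to a grandoffspring = 1/4 (two parent–offspring links: r = (1/2)^2 = 1/4).
r to a full niece or nephew = 0.25 (full aunt/uncle↔niece/nephew: two paths of length 3 through the shared grandparent pair: r = 2·(1/2)^3 = 1/4).
r to an offspring = 1/2 (one parent–offspring link: r = (1/2)^1 = 1/2).
Summing one r·B term per recipient: 2·0.25·0.121 + 4·0.25·0.165 + 1·0.5·0.387 = 0.419.

0.419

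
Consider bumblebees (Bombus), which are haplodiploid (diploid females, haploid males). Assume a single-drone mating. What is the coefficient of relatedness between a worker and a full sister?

0.75

Haplodiploid full sisters inherit their father's entire haploid genome identically (contributing 1/2) and on average half of their mother's contribution (1/2 · 1/2 = 1/4); r = 1/2 + 1/4 = 3/4.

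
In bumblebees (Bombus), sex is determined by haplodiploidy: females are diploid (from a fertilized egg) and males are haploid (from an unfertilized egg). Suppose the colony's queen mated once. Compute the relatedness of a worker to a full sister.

Haplodiploid full sisters inherit their father's entire haploid genome identically (contributing 1/2) and on average half of their mother's contribution (1/2 · 1/2 = 1/4); r = 1/2 + 1/4 = 3/4.

0.75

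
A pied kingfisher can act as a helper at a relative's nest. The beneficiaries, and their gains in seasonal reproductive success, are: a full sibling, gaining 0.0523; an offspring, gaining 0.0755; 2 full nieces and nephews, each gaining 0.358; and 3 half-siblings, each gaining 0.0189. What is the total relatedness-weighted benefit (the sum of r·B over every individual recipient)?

r to a full sibling = 0.5 (full sibs share both parents — two paths of length 2: r = 2·(1/2)^2 = 1/2).
r to an offspring = 0.5 (one parent–offspring link: r = (1/2)^1 = 1/2).
r to a full niece or nephew = 0.25 (full aunt/uncle↔niece/nephew: two paths of length 3 through the shared grandparent pair: r = 2·(1/2)^3 = 1/4).
r to a half-sibling = 1/4 (half-sibs share one parent — one path of length 2: r = (1/2)^2 = 1/4).
Summing one r·B term per recipient: 1·0.5·0.0523 + 1·0.5·0.0755 + 2·0.25·0.358 + 3·0.25·0.0189 = 0.257075.

0.257075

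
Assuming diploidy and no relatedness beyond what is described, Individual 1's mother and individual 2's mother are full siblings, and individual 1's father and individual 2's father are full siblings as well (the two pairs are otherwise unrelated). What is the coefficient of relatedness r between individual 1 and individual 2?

0.25

Relatedness sums over independent paths through distinct common ancestors.
Individual 1 and individual 2 are related in two ways: first cousins through their mothers (r = 1/8) and first cousins through their fathers (r = 1/8) — i.e. double first cousins.
r = 1/8 + 1/8 = 0.25.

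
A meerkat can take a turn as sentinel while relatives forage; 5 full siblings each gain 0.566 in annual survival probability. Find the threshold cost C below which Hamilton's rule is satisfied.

r to a full sibling = 1/2 (full sibs share both parents — two paths of length 2: r = 2·(1/2)^2 = 1/2).
Hamilton's rule: n·r·B > C, so the trait is favored while C < n·r·B = 5·0.5·0.566 = 1.415.

1.415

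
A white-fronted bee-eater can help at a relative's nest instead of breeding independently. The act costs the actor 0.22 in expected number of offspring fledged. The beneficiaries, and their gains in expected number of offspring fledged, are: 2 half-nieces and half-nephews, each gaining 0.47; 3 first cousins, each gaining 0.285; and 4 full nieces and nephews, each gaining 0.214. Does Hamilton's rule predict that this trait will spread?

Yes

Hamilton's rule: the trait is favored when the sum of r·B over every recipient exceeds the actor's cost C.
r to a half-niece or half-nephew = 1/8 (half-aunt/uncle↔niece/nephew: one path of length 3: r = (1/2)^3 = 1/8).
r to a first cousin = 0.125 (first cousins share one grandparent pair — two paths of length 4: r = 2·(1/2)^4 = 1/8).
r to a full niece or nephew = 1/4 (full aunt/uncle↔niece/nephew: two paths of length 3 through the shared grandparent pair: r = 2·(1/2)^3 = 1/4).
Summing one r·B term per recipient: 2·0.125·0.47 + 3·0.125·0.285 + 4·0.25·0.214 = 0.438375.
0.438375 > 0.22: the indirect benefit exceeds the cost.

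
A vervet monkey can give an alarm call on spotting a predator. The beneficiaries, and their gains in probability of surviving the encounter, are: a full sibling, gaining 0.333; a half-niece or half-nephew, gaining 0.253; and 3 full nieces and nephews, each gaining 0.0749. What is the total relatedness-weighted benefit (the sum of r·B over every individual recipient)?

r to a full sibling = 1/2 (full sibs share both parents — two paths of length 2: r = 2·(1/2)^2 = 1/2).
r to a half-niece or half-nephew = 1/8 (half-aunt/uncle↔niece/nephew: one path of length 3: r = (1/2)^3 = 1/8).
r to a full niece or nephew = 0.25 (full aunt/uncle↔niece/nephew: two paths of length 3 through the shared grandparent pair: r = 2·(1/2)^3 = 1/4).
Summing one r·B term per recipient: 1·0.5·0.333 + 1·0.125·0.253 + 3·0.25·0.0749 = 0.2543.

0.2543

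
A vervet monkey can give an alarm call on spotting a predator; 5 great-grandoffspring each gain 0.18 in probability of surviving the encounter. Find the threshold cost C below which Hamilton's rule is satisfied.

r to a great-grandoffspring = 1/8 (three parent–offspring links: r = (1/2)^3 = 1/8).
Hamilton's rule: n·r·B > C, so the trait is favored while C < n·r·B = 5·0.125·0.18 = 0.1125.

0.1125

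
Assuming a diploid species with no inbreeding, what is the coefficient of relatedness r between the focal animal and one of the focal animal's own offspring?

0.5

Each parent–offspring link contributes a factor of 1/2, and independent paths through distinct common ancestors add.
One parent–offspring link: r = (1/2)^1 = 1/2.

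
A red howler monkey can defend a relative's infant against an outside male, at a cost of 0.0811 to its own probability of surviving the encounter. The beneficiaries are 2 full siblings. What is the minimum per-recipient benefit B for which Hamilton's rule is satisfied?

r to a full sibling = 0.5 (full sibs share both parents — two paths of length 2: r = 2·(1/2)^2 = 1/2).
Hamilton's rule with n recipients of equal r: n·r·B > C, so B > C/(n·r) = 0.0811/(2·0.5) = 0.0811.

0.0811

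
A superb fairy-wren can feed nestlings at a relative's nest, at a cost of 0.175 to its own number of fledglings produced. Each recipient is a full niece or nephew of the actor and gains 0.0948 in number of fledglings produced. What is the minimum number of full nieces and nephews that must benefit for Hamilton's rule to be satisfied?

8

r to a full niece or nephew = 0.25 (full aunt/uncle↔niece/nephew: two paths of length 3 through the shared grandparent pair: r = 2·(1/2)^3 = 1/4).
Hamilton's rule: n·r·B > C  ⇒  n > C/(r·B) = 0.175/(0.25·0.0948) = 7.384.
The smallest integer exceeding 7.384 is 8.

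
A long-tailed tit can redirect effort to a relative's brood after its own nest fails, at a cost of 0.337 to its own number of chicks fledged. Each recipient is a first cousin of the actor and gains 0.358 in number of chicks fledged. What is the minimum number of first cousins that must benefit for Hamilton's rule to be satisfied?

8

r to a first cousin = 1/8 (first cousins share one grandparent pair — two paths of length 4: r = 2·(1/2)^4 = 1/8).
Hamilton's rule: n·r·B > C  ⇒  n > C/(r·B) = 0.337/(0.125·0.358) = 7.531.
The smallest integer exceeding 7.531 is 8.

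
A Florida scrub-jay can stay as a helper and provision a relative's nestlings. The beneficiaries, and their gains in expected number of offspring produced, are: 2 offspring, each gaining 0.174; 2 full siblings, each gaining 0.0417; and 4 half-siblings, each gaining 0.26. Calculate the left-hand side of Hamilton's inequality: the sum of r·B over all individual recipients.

0.4757

r to an offspring = 1/2 (one parent–offspring link: r = (1/2)^1 = 1/2).
r to a full sibling = 1/2 (full sibs share both parents — two paths of length 2: r = 2·(1/2)^2 = 1/2).
r to a half-sibling = 1/4 (half-sibs share one parent — one path of length 2: r = (1/2)^2 = 1/4).
Summing one r·B term per recipient: 2·0.5·0.174 + 2·0.5·0.0417 + 4·0.25·0.26 = 0.4757.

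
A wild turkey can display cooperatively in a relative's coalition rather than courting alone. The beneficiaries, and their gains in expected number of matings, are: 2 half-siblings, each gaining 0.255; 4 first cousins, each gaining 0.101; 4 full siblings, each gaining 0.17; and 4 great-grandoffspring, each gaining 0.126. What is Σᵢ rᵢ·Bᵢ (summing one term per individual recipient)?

r to a half-sibling = 1/4 (half-sibs share one parent — one path of length 2: r = (1/2)^2 = 1/4).
r to a first cousin = 0.125 (first cousins share one grandparent pair — two paths of length 4: r = 2·(1/2)^4 = 1/8).
r to a full sibling = 1/2 (full sibs share both parents — two paths of length 2: r = 2·(1/2)^2 = 1/2).
r to a great-grandoffspring = 1/8 (three parent–offspring links: r = (1/2)^3 = 1/8).
Summing one r·B term per recipient: 2·0.25·0.255 + 4·0.125·0.101 + 4·0.5·0.17 + 4·0.125·0.126 = 0.581.

0.581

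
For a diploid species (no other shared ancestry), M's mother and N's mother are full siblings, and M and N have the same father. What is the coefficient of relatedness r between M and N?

Independent pedigree routes through distinct common ancestors add.
M and N are related in two ways: first cousins through their mothers (r = 1/8) and half-sibs through their shared father (r = 1/4).
r = 1/8 + 1/4 = 3/8 = 0.375.

0.375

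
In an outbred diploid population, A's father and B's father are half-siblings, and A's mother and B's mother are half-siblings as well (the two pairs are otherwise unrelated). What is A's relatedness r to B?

0.125

With two independent routes of shared ancestry, r is the sum of the two contributions.
A and B are related in two ways: half first cousins through their fathers (r = 1/16) and half first cousins through their mothers (r = 1/16).
r = 1/16 + 1/16 = 1/8 = 0.125.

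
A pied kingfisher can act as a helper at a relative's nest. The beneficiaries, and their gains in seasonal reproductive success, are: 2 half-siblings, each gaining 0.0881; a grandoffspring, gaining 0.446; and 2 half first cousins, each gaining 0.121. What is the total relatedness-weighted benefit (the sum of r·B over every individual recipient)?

r to a half-sibling = 0.25 (half-sibs share one parent — one path of length 2: r = (1/2)^2 = 1/4).
r to a grandoffspring = 0.25 (two parent–offspring links: r = (1/2)^2 = 1/4).
r to a half first cousin = 1/16 (half first cousins share one grandparent — one path of length 4: r = (1/2)^4 = 1/16).
Summing one r·B term per recipient: 2·0.25·0.0881 + 1·0.25·0.446 + 2·0.0625·0.121 = 0.170675.

0.170675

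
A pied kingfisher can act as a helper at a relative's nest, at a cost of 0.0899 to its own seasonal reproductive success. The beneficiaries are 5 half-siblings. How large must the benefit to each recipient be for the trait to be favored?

r to a half-sibling = 1/4 (half-sibs share one parent — one path of length 2: r = (1/2)^2 = 1/4).
Hamilton's rule with n recipients of equal r: n·r·B > C, so B > C/(n·r) = 0.0899/(5·0.25) = 0.0719.

0.0719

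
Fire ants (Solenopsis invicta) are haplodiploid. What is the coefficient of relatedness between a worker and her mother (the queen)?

One meiotic link between diploid queen and diploid daughter: r = 1/2.

0.5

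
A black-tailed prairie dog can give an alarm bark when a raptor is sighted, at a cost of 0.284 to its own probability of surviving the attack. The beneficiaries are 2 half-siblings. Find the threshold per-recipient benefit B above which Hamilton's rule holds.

r to a half-sibling = 0.25 (half-sibs share one parent — one path of length 2: r = (1/2)^2 = 1/4).
Hamilton's rule with n recipients of equal r: n·r·B > C, so B > C/(n·r) = 0.284/(2·0.25) = 0.568.

0.568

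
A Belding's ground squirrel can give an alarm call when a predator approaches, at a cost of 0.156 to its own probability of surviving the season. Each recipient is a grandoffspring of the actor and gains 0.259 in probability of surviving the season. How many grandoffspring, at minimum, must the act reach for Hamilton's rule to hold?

3

r to a grandoffspring = 0.25 (two parent–offspring links: r = (1/2)^2 = 1/4).
Hamilton's rule: n·r·B > C  ⇒  n > C/(r·B) = 0.156/(0.25·0.259) = 2.409.
The smallest integer exceeding 2.409 is 3.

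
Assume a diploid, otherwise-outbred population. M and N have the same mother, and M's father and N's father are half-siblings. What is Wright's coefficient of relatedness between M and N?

Independent pedigree routes through distinct common ancestors add.
M and N are related in two ways: half-sibs through their shared mother (r = 1/4) and half first cousins through their fathers (r = 1/16).
r = 1/4 + 1/16 = 5/16 = 0.3125.

0.3125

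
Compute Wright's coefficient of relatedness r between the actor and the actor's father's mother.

Each parent–offspring link contributes a factor of 1/2, and independent paths through distinct common ancestors add.
Two parent–offspring links: r = (1/2)^2 = 1/4.

0.25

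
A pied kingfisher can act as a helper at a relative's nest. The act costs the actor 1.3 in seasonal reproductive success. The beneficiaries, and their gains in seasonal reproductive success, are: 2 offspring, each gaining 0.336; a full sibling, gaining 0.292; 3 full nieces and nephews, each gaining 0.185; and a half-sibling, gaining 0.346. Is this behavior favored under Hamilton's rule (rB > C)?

No

Hamilton's rule: the trait is favored when the sum of r·B over every recipient exceeds the actor's cost C.
r to an offspring = 0.5 (one parent–offspring link: r = (1/2)^1 = 1/2).
r to a full sibling = 0.5 (full sibs share both parents — two paths of length 2: r = 2·(1/2)^2 = 1/2).
r to a full niece or nephew = 1/4 (full aunt/uncle↔niece/nephew: two paths of length 3 through the shared grandparent pair: r = 2·(1/2)^3 = 1/4).
r to a half-sibling = 0.25 (half-sibs share one parent — one path of length 2: r = (1/2)^2 = 1/4).
Summing one r·B term per recipient: 2·0.5·0.336 + 1·0.5·0.292 + 3·0.25·0.185 + 1·0.25·0.346 = 0.70725.
0.70725 < 1.3: the indirect benefit is less than the cost.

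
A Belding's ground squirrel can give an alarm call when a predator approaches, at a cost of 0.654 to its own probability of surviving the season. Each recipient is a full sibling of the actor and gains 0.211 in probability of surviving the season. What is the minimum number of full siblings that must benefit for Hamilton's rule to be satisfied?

r to a full sibling = 0.5 (full sibs share both parents — two paths of length 2: r = 2·(1/2)^2 = 1/2).
Hamilton's rule: n·r·B > C  ⇒  n > C/(r·B) = 0.654/(0.5·0.211) = 6.199.
The smallest integer exceeding 6.199 is 7.

7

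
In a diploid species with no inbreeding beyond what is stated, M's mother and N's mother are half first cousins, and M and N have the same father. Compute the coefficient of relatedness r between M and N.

0.265625

Independent pedigree routes through distinct common ancestors add.
M and N are related in two ways: half second cousins through their mothers (r = 1/64) and half-sibs through their shared father (r = 1/4).
r = 1/64 + 1/4 = 0.265625.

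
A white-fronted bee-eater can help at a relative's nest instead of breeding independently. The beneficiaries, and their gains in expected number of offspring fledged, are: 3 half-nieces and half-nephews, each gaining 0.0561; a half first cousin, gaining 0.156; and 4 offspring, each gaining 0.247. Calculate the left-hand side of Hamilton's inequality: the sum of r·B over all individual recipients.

r to a half-niece or half-nephew = 0.125 (half-aunt/uncle↔niece/nephew: one path of length 3: r = (1/2)^3 = 1/8).
r to a half first cousin = 0.0625 (half first cousins share one grandparent — one path of length 4: r = (1/2)^4 = 1/16).
r to an offspring = 1/2 (one parent–offspring link: r = (1/2)^1 = 1/2).
Summing one r·B term per recipient: 3·0.125·0.0561 + 1·0.0625·0.156 + 4·0.5·0.247 = 0.5247875.

0.5247875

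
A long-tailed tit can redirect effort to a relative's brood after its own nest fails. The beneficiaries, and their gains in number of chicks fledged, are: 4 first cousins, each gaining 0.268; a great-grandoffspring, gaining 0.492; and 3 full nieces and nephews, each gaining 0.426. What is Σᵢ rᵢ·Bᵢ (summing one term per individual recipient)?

r to a first cousin = 0.125 (first cousins share one grandparent pair — two paths of length 4: r = 2·(1/2)^4 = 1/8).
r to a great-grandoffspring = 0.125 (three parent–offspring links: r = (1/2)^3 = 1/8).
r to a full niece or nephew = 1/4 (full aunt/uncle↔niece/nephew: two paths of length 3 through the shared grandparent pair: r = 2·(1/2)^3 = 1/4).
Summing one r·B term per recipient: 4·0.125·0.268 + 1·0.125·0.492 + 3·0.25·0.426 = 0.515.

0.515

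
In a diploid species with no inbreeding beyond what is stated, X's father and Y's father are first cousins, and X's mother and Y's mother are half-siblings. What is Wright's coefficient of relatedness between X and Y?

With two independent routes of shared ancestry, r is the sum of the two contributions.
X and Y are related in two ways: second cousins through their fathers (r = 1/32) and half first cousins through their mothers (r = 1/16).
r = 1/32 + 1/16 = 0.09375.

0.09375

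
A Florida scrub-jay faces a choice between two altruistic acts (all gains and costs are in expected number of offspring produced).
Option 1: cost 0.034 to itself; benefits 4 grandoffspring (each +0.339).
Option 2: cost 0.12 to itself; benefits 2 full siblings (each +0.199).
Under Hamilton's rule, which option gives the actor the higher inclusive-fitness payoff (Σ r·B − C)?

Option 1: r to a grandoffspring = 0.25.
Option 1: Σ r·B − C = (4·0.25·0.339) − 0.034 = 0.305.
Option 2: r to a full sibling = 0.5.
Option 2: Σ r·B − C = (2·0.5·0.199) − 0.12 = 0.079.
Option 1 has the higher net inclusive-fitness payoff.

Option 1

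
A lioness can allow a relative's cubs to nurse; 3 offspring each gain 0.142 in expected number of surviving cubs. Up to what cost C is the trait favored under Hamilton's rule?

0.213

r to an offspring = 1/2 (one parent–offspring link: r = (1/2)^1 = 1/2).
Hamilton's rule: n·r·B > C, so the trait is favored while C < n·r·B = 3·0.5·0.142 = 0.213.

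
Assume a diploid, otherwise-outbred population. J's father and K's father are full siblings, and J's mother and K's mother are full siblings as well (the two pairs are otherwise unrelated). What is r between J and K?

With two independent routes of shared ancestry, r is the sum of the two contributions.
J and K are related in two ways: first cousins through their fathers (r = 1/8) and first cousins through their mothers (r = 1/8) — i.e. double first cousins.
r = 1/8 + 1/8 = 0.25.

0.25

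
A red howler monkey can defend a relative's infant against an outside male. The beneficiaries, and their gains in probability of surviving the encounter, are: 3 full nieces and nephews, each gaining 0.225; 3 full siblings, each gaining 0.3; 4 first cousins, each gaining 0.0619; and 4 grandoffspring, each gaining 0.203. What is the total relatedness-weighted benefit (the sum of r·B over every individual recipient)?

0.8527

r to a full niece or nephew = 0.25 (full aunt/uncle↔niece/nephew: two paths of length 3 through the shared grandparent pair: r = 2·(1/2)^3 = 1/4).
r to a full sibling = 1/2 (full sibs share both parents — two paths of length 2: r = 2·(1/2)^2 = 1/2).
r to a first cousin = 0.125 (first cousins share one grandparent pair — two paths of length 4: r = 2·(1/2)^4 = 1/8).
r to a grandoffspring = 1/4 (two parent–offspring links: r = (1/2)^2 = 1/4).
Summing one r·B term per recipient: 3·0.25·0.225 + 3·0.5·0.3 + 4·0.125·0.0619 + 4·0.25·0.203 = 0.8527.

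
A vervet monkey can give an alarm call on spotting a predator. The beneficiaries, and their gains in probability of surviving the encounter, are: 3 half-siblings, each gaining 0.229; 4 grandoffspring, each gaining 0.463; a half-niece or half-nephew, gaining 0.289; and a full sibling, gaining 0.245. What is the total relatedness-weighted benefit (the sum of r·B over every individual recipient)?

0.793375

r to a half-sibling = 1/4 (half-sibs share one parent — one path of length 2: r = (1/2)^2 = 1/4).
r to a grandoffspring = 0.25 (two parent–offspring links: r = (1/2)^2 = 1/4).
r to a half-niece or half-nephew = 0.125 (half-aunt/uncle↔niece/nephew: one path of length 3: r = (1/2)^3 = 1/8).
r to a full sibling = 0.5 (full sibs share both parents — two paths of length 2: r = 2·(1/2)^2 = 1/2).
Summing one r·B term per recipient: 3·0.25·0.229 + 4·0.25·0.463 + 1·0.125·0.289 + 1·0.5·0.245 = 0.793375.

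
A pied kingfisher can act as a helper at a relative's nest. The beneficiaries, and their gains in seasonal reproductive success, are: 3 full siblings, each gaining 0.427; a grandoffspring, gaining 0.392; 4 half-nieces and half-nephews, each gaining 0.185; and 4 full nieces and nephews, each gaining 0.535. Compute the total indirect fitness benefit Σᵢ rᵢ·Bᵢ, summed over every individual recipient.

r to a full sibling = 1/2 (full sibs share both parents — two paths of length 2: r = 2·(1/2)^2 = 1/2).
r to a grandoffspring = 0.25 (two parent–offspring links: r = (1/2)^2 = 1/4).
r to a half-niece or half-nephew = 0.125 (half-aunt/uncle↔niece/nephew: one path of length 3: r = (1/2)^3 = 1/8).
r to a full niece or nephew = 1/4 (full aunt/uncle↔niece/nephew: two paths of length 3 through the shared grandparent pair: r = 2·(1/2)^3 = 1/4).
Summing one r·B term per recipient: 3·0.5·0.427 + 1·0.25·0.392 + 4·0.125·0.185 + 4·0.25·0.535 = 1.366.

1.366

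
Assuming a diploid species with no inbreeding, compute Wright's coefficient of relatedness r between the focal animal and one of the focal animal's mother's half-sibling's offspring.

Each parent–offspring link contributes a factor of 1/2, and independent paths through distinct common ancestors add.
Half first cousins share one grandparent — one path of length 4: r = (1/2)^4 = 1/16.

0.0625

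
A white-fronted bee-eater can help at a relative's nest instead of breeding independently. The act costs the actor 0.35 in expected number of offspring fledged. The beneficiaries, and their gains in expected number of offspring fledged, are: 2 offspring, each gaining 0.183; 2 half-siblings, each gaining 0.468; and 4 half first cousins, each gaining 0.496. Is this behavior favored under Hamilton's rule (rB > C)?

Yes

Hamilton's rule: the trait is favored when the sum of r·B over every recipient exceeds the actor's cost C.
r to an offspring = 1/2 (one parent–offspring link: r = (1/2)^1 = 1/2).
r to a half-sibling = 1/4 (half-sibs share one parent — one path of length 2: r = (1/2)^2 = 1/4).
r to a half first cousin = 0.0625 (half first cousins share one grandparent — one path of length 4: r = (1/2)^4 = 1/16).
Summing one r·B term per recipient: 2·0.5·0.183 + 2·0.25·0.468 + 4·0.0625·0.496 = 0.541.
0.541 > 0.35: the indirect benefit exceeds the cost.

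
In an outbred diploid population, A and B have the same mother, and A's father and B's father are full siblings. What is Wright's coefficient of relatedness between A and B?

0.375

With two independent routes of shared ancestry, r is the sum of the two contributions.
A and B are related in two ways: half-sibs through their shared mother (r = 1/4) and first cousins through their fathers (r = 1/8).
r = 1/4 + 1/8 = 3/8 = 0.375.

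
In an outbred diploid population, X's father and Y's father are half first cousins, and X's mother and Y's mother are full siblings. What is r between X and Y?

0.140625

Relatedness sums over independent paths through distinct common ancestors.
X and Y are related in two ways: half second cousins through their fathers (r = 1/64) and first cousins through their mothers (r = 1/8).
r = 1/64 + 1/8 = 9/64 = 0.140625.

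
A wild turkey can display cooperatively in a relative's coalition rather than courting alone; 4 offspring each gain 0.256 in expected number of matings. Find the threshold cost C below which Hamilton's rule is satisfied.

r to an offspring = 0.5 (one parent–offspring link: r = (1/2)^1 = 1/2).
Hamilton's rule: n·r·B > C, so the trait is favored while C < n·r·B = 4·0.5·0.256 = 0.512.

0.512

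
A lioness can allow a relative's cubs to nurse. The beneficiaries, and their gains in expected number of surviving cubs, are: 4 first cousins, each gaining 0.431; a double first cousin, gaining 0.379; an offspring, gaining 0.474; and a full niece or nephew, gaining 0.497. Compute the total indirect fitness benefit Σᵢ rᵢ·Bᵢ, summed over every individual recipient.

r to a first cousin = 0.125 (first cousins share one grandparent pair — two paths of length 4: r = 2·(1/2)^4 = 1/8).
r to a double first cousin = 1/4 (double first cousins share both grandparent pairs — four paths of length 4: r = 4·(1/2)^4 = 1/4).
r to an offspring = 0.5 (one parent–offspring link: r = (1/2)^1 = 1/2).
r to a full niece or nephew = 0.25 (full aunt/uncle↔niece/nephew: two paths of length 3 through the shared grandparent pair: r = 2·(1/2)^3 = 1/4).
Summing one r·B term per recipient: 4·0.125·0.431 + 1·0.25·0.379 + 1·0.5·0.474 + 1·0.25·0.497 = 0.6715.

0.6715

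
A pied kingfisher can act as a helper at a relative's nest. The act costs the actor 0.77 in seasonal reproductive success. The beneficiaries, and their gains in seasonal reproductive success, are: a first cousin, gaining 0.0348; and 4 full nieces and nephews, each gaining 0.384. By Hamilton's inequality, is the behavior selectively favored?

Hamilton's rule: the trait is favored when the sum of r·B over every recipient exceeds the actor's cost C.
r to a first cousin = 1/8 (first cousins share one grandparent pair — two paths of length 4: r = 2·(1/2)^4 = 1/8).
r to a full niece or nephew = 0.25 (full aunt/uncle↔niece/nephew: two paths of length 3 through the shared grandparent pair: r = 2·(1/2)^3 = 1/4).
Summing one r·B term per recipient: 1·0.125·0.0348 + 4·0.25·0.384 = 0.38835.
0.38835 < 0.77: the indirect benefit is less than the cost.

No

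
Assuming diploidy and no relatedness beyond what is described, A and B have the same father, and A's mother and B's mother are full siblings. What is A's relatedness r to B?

Independent pedigree routes through distinct common ancestors add.
A and B are related in two ways: half-sibs through their shared father (r = 1/4) and first cousins through their mothers (r = 1/8).
r = 1/4 + 1/8 = 3/8 = 0.375.

0.375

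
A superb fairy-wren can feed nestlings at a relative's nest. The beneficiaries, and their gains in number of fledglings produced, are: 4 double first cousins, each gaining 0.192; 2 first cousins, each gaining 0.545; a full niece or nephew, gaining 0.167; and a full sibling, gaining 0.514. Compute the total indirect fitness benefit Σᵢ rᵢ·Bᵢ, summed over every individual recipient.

0.627

r to a double first cousin = 0.25 (double first cousins share both grandparent pairs — four paths of length 4: r = 4·(1/2)^4 = 1/4).
r to a first cousin = 0.125 (first cousins share one grandparent pair — two paths of length 4: r = 2·(1/2)^4 = 1/8).
r to a full niece or nephew = 1/4 (full aunt/uncle↔niece/nephew: two paths of length 3 through the shared grandparent pair: r = 2·(1/2)^3 = 1/4).
r to a full sibling = 0.5 (full sibs share both parents — two paths of length 2: r = 2·(1/2)^2 = 1/2).
Summing one r·B term per recipient: 4·0.25·0.192 + 2·0.125·0.545 + 1·0.25·0.167 + 1·0.5·0.514 = 0.627.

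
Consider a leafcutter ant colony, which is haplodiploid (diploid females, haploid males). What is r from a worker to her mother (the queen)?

One meiotic link between diploid queen and diploid daughter: r = 1/2.

0.5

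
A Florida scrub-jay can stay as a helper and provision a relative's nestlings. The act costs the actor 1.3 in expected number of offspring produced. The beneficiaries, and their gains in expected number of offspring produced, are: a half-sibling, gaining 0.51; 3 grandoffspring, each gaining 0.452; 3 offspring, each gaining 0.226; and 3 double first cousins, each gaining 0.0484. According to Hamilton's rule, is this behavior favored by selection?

Hamilton's rule: the trait is favored when the sum of r·B over every recipient exceeds the actor's cost C.
r to a half-sibling = 1/4 (half-sibs share one parent — one path of length 2: r = (1/2)^2 = 1/4).
r to a grandoffspring = 0.25 (two parent–offspring links: r = (1/2)^2 = 1/4).
r to an offspring = 1/2 (one parent–offspring link: r = (1/2)^1 = 1/2).
r to a double first cousin = 0.25 (double first cousins share both grandparent pairs — four paths of length 4: r = 4·(1/2)^4 = 1/4).
Summing one r·B term per recipient: 1·0.25·0.51 + 3·0.25·0.452 + 3·0.5·0.226 + 3·0.25·0.0484 = 0.8418.
0.8418 < 1.3: the indirect benefit is less than the cost.

No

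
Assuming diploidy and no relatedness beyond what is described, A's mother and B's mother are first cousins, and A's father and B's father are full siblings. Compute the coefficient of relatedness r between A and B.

With two independent routes of shared ancestry, r is the sum of the two contributions.
A and B are related in two ways: second cousins through their mothers (r = 1/32) and first cousins through their fathers (r = 1/8).
r = 1/32 + 1/8 = 0.15625.

0.15625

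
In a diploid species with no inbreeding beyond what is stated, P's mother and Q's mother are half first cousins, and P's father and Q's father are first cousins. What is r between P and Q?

Independent pedigree routes through distinct common ancestors add.
P and Q are related in two ways: half second cousins through their mothers (r = 1/64) and second cousins through their fathers (r = 1/32).
r = 1/64 + 1/32 = 3/64 = 0.046875.

0.046875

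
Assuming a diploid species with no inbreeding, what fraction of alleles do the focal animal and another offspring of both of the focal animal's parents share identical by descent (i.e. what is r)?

0.5

Each parent–offspring link contributes a factor of 1/2, and independent paths through distinct common ancestors add.
Full sibs share both parents — two paths of length 2: r = 2·(1/2)^2 = 1/2.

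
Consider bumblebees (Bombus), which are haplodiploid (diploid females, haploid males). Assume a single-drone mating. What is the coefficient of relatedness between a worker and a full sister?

0.75

Haplodiploid full sisters inherit their father's entire haploid genome identically (contributing 1/2) and on average half of their mother's contribution (1/2 · 1/2 = 1/4); r = 1/2 + 1/4 = 3/4.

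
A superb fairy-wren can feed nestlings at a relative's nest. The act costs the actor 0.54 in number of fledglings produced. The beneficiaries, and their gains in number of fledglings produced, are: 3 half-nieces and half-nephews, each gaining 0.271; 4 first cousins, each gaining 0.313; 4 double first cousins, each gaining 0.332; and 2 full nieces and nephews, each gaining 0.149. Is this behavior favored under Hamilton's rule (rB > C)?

Yes

Hamilton's rule: the trait is favored when the sum of r·B over every recipient exceeds the actor's cost C.
r to a half-niece or half-nephew = 1/8 (half-aunt/uncle↔niece/nephew: one path of length 3: r = (1/2)^3 = 1/8).
r to a first cousin = 1/8 (first cousins share one grandparent pair — two paths of length 4: r = 2·(1/2)^4 = 1/8).
r to a double first cousin = 0.25 (double first cousins share both grandparent pairs — four paths of length 4: r = 4·(1/2)^4 = 1/4).
r to a full niece or nephew = 1/4 (full aunt/uncle↔niece/nephew: two paths of length 3 through the shared grandparent pair: r = 2·(1/2)^3 = 1/4).
Summing one r·B term per recipient: 3·0.125·0.271 + 4·0.125·0.313 + 4·0.25·0.332 + 2·0.25·0.149 = 0.664625.
0.664625 > 0.54: the indirect benefit exceeds the cost.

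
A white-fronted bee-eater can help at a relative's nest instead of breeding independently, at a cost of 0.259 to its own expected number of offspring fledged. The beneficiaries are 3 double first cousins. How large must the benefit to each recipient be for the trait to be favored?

r to a double first cousin = 1/4 (double first cousins share both grandparent pairs — four paths of length 4: r = 4·(1/2)^4 = 1/4).
Hamilton's rule with n recipients of equal r: n·r·B > C, so B > C/(n·r) = 0.259/(3·0.25) = 0.3453.

0.3453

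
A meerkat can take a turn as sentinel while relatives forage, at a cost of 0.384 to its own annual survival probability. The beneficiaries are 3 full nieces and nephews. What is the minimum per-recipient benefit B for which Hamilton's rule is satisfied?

r to a full niece or nephew = 0.25 (full aunt/uncle↔niece/nephew: two paths of length 3 through the shared grandparent pair: r = 2·(1/2)^3 = 1/4).
Hamilton's rule with n recipients of equal r: n·r·B > C, so B > C/(n·r) = 0.384/(3·0.25) = 0.512.

0.512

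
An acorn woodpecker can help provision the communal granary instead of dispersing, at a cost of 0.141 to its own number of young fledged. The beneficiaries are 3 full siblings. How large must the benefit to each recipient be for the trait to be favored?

r to a full sibling = 0.5 (full sibs share both parents — two paths of length 2: r = 2·(1/2)^2 = 1/2).
Hamilton's rule with n recipients of equal r: n·r·B > C, so B > C/(n·r) = 0.141/(3·0.5) = 0.094.

0.094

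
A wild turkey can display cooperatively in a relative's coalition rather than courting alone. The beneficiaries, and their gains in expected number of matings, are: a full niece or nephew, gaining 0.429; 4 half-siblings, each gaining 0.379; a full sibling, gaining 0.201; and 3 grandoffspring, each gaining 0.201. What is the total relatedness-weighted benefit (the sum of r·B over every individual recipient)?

r to a full niece or nephew = 1/4 (full aunt/uncle↔niece/nephew: two paths of length 3 through the shared grandparent pair: r = 2·(1/2)^3 = 1/4).
r to a half-sibling = 1/4 (half-sibs share one parent — one path of length 2: r = (1/2)^2 = 1/4).
r to a full sibling = 0.5 (full sibs share both parents — two paths of length 2: r = 2·(1/2)^2 = 1/2).
r to a grandoffspring = 1/4 (two parent–offspring links: r = (1/2)^2 = 1/4).
Summing one r·B term per recipient: 1·0.25·0.429 + 4·0.25·0.379 + 1·0.5·0.201 + 3·0.25·0.201 = 0.7375.

0.7375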